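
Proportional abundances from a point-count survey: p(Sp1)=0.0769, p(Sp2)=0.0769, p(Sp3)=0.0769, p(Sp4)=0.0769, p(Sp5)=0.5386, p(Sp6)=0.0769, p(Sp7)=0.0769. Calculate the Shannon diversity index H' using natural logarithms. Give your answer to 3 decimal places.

Each pᵢ ln pᵢ term (working shown to 5 dp, full precision carried): 0.0769×(-2.56525)=-0.19727, 0.0769×(-2.56525)=-0.19727, 0.0769×(-2.56525)=-0.19727, 0.0769×(-2.56525)=-0.19727, 0.5386×(-0.61878)=-0.33328, 0.0769×(-2.56525)=-0.19727, 0.0769×(-2.56525)=-0.19727.
Sum = -1.51688, so H' = 1.517.

1.517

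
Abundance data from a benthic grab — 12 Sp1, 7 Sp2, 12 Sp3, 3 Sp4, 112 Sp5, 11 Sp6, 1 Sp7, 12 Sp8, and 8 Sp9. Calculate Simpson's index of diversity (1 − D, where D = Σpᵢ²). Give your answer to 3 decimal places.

Total N = 12+7+12+3+112+11+1+12+8 = 178, so the proportions are 0.06742, 0.03933, 0.06742, 0.01685, 0.62921, 0.0618, 0.00562, 0.06742, 0.04494 (working shown to 5 dp, full precision carried).
D = 0.06742² + 0.03933² + 0.06742² + 0.01685² + 0.62921² + 0.0618² + 0.00562² + 0.06742² + 0.04494² = 0.00454 + 0.00155 + 0.00454 + 0.00028 + 0.39591 + 0.00382 + 0.00003 + 0.00454 + 0.00202 = 0.41725.
So 1 − D = 0.58275, i.e. 0.583 to 3 decimal places.

0.583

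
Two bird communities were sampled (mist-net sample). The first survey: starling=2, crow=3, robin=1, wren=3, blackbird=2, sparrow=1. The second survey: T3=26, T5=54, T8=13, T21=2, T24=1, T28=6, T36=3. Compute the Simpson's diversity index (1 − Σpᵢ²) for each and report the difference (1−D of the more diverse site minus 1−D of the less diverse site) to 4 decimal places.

The first survey: N=12, proportions 0.1666667, 0.25, 0.0833333, 0.25, 0.1666667, 0.0833333, giving 1−D = 0.8055556 (working shown to 7 dp, full precision carried).
The second survey: N=105, proportions 0.247619, 0.5142857, 0.1238095, 0.0190476, 0.0095238, 0.0571429, 0.0285714, giving 1−D = 0.6543311.
Difference = |0.8055556 − 0.6543311| = 0.1512245, i.e. 0.1512 to 4 decimal places.

0.1512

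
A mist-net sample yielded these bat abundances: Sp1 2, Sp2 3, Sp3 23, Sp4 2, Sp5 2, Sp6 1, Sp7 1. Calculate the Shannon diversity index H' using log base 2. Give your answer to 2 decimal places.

1.71

Total N = 2+3+23+2+2+1+1 = 34, so the proportions are 0.0588, 0.0882, 0.6765, 0.0588, 0.0588, 0.0294, 0.0294 (working shown to 4 dp, full precision carried).
Each pᵢ log₂ pᵢ term: 0.0588×(-4.0875)=-0.2404, 0.0882×(-3.5025)=-0.3090, 0.6765×(-0.5639)=-0.3815, 0.0588×(-4.0875)=-0.2404, 0.0588×(-4.0875)=-0.2404, 0.0294×(-5.0875)=-0.1496, 0.0294×(-5.0875)=-0.1496.
Sum = -1.7111, so H' = 1.71.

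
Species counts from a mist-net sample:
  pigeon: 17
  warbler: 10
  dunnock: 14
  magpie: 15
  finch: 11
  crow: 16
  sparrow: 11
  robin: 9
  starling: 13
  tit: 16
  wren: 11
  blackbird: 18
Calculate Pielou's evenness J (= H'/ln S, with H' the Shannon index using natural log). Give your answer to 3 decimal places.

Total N = 17+10+14+15+11+16+11+9+13+16+11+18 = 161, so the proportions are 0.10559, 0.06211, 0.08696, 0.09317, 0.06832, 0.09938, 0.06832, 0.0559, 0.08075, 0.09938, 0.06832, 0.1118 (working shown to 5 dp, full precision carried).
H' = −Σ pᵢ ln pᵢ = −((-0.23739) + (-0.17260) + (-0.21238) + (-0.22112) + (-0.18335) + (-0.22945) + (-0.18335) + (-0.16123) + (-0.20319) + (-0.22945) + (-0.18335) + (-0.24496)) = 2.46179.
With S = 12 species, ln S = 2.48491, so J = 2.46179/2.48491 = 0.99070, i.e. 0.991 to 3 decimal places.

0.991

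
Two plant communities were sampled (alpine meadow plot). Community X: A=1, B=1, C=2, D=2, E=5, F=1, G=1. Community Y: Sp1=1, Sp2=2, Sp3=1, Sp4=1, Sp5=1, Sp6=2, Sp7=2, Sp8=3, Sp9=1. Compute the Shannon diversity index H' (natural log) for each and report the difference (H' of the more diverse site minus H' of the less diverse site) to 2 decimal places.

0.37

Community X: N=13, proportions 0.0769, 0.0769, 0.1538, 0.1538, 0.3846, 0.0769, 0.0769, giving H' = 1.7327 (working shown to 4 dp, full precision carried).
Community Y: N=14, proportions 0.0714, 0.1429, 0.0714, 0.0714, 0.0714, 0.1429, 0.1429, 0.2143, 0.0714, giving H' = 2.1066.
Difference = |1.7327 − 2.1066| = 0.3739, i.e. 0.37 to 2 decimal places.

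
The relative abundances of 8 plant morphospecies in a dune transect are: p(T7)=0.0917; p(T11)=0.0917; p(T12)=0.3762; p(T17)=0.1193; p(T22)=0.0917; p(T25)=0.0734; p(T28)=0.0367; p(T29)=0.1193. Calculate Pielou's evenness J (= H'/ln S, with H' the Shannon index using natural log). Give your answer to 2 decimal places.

H' = −Σ pᵢ ln pᵢ = −((-0.2191) + (-0.2191) + (-0.3678) + (-0.2536) + (-0.2191) + (-0.1917) + (-0.1213) + (-0.2536)) = 1.8454 (working shown to 4 dp, full precision carried).
With S = 8 species, ln S = 2.0794, so J = 1.8454/2.0794 = 0.8874, i.e. 0.89 to 2 decimal places.

0.89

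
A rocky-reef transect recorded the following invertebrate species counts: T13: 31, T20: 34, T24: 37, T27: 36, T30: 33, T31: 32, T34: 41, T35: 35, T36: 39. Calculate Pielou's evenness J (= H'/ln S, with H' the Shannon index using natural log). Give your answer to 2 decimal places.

Total N = 31+34+37+36+33+32+41+35+39 = 318, so the proportions are 0.0975, 0.1069, 0.1164, 0.1132, 0.1038, 0.1006, 0.1289, 0.1101, 0.1226 (working shown to 4 dp, full precision carried).
H' = −Σ pᵢ ln pᵢ = −((-0.2269) + (-0.2390) + (-0.2503) + (-0.2466) + (-0.2351) + (-0.2311) + (-0.2641) + (-0.2429) + (-0.2574)) = 2.1934.
With S = 9 species, ln S = 2.1972, so J = 2.1934/2.1972 = 0.9983, i.e. 1.00 to 2 decimal places.

1.00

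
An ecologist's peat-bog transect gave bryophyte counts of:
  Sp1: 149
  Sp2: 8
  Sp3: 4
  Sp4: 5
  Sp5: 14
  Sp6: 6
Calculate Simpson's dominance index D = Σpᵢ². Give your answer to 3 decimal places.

0.651

Total N = 149+8+4+5+14+6 = 186, so the proportions are 0.80108, 0.04301, 0.02151, 0.02688, 0.07527, 0.03226 (working shown to 5 dp, full precision carried).
D = 0.80108² + 0.04301² + 0.02151² + 0.02688² + 0.07527² + 0.03226² = 0.64172 + 0.00185 + 0.00046 + 0.00072 + 0.00567 + 0.00104 = 0.65146.
To 3 decimal places, D = 0.651.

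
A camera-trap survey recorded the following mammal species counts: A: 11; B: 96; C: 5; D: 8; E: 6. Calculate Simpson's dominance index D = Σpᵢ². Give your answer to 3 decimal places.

Total N = 11+96+5+8+6 = 126, so the proportions are 0.0873, 0.7619, 0.03968, 0.06349, 0.04762 (working shown to 5 dp, full precision carried).
D = 0.0873² + 0.7619² + 0.03968² + 0.06349² + 0.04762² = 0.00762 + 0.58050 + 0.00157 + 0.00403 + 0.00227 = 0.59599.
To 3 decimal places, D = 0.596.

0.596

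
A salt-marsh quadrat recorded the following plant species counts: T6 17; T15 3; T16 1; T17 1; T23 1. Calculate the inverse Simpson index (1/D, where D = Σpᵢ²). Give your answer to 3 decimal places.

1.757

Total N = 17+3+1+1+1 = 23, so the proportions are 0.73913, 0.130435, 0.043478, 0.043478, 0.043478 (working shown to 6 dp, full precision carried).
D = 0.73913² + 0.130435² + 0.043478² + 0.043478² + 0.043478² = 0.546314 + 0.017013 + 0.001890 + 0.001890 + 0.001890 = 0.568998.
So 1/D = 1.75748, i.e. 1.757 to 3 decimal places.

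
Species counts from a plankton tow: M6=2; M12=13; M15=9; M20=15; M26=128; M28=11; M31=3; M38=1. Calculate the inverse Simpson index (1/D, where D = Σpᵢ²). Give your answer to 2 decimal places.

1.95

Total N = 2+13+9+15+128+11+3+1 = 182, so the proportions are 0.01099, 0.07143, 0.04945, 0.08242, 0.7033, 0.06044, 0.01648, 0.00549 (working shown to 5 dp, full precision carried).
D = 0.01099² + 0.07143² + 0.04945² + 0.08242² + 0.7033² + 0.06044² + 0.01648² + 0.00549² = 0.00012 + 0.00510 + 0.00245 + 0.00679 + 0.49463 + 0.00365 + 0.00027 + 0.00003 = 0.51304.
So 1/D = 1.9492, i.e. 1.95 to 2 decimal places.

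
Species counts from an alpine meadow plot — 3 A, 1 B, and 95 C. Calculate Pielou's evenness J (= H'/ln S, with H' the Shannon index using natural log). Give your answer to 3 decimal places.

0.175

Total N = 3+1+95 = 99, so the proportions are 0.0303, 0.0101, 0.9596 (working shown to 5 dp, full precision carried).
H' = −Σ pᵢ ln pᵢ = −((-0.10595) + (-0.04642) + (-0.03958)) = 0.19195.
With S = 3 species, ln S = 1.09861, so J = 0.19195/1.09861 = 0.17472, i.e. 0.175 to 3 decimal places.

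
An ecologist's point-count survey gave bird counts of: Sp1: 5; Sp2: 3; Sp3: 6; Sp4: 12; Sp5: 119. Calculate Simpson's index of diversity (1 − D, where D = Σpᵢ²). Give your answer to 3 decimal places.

Total N = 5+3+6+12+119 = 145, so the proportions are 0.03448, 0.02069, 0.04138, 0.08276, 0.82069 (working shown to 5 dp, full precision carried).
D = 0.03448² + 0.02069² + 0.04138² + 0.08276² + 0.82069² = 0.00119 + 0.00043 + 0.00171 + 0.00685 + 0.67353 = 0.68371.
So 1 − D = 0.31629, i.e. 0.316 to 3 decimal places.

0.316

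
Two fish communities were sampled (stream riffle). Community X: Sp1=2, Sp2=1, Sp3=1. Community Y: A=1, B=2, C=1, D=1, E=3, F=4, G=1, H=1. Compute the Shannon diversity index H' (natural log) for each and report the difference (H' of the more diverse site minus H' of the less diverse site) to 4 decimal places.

0.8688

Community X: N=4, proportions 0.5, 0.25, 0.25, giving H' = 1.0397208 (working shown to 7 dp, full precision carried).
Community Y: N=14, proportions 0.0714286, 0.1428571, 0.0714286, 0.0714286, 0.2142857, 0.2857143, 0.0714286, 0.0714286, giving H' = 1.9085353.
Difference = |1.0397208 − 1.9085353| = 0.8688145, i.e. 0.8688 to 4 decimal places.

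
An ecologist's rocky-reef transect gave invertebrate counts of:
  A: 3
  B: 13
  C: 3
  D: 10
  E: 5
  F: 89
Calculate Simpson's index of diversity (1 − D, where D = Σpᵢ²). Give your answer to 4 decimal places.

Total N = 3+13+3+10+5+89 = 123, so the proportions are 0.02439, 0.105691, 0.02439, 0.081301, 0.04065, 0.723577 (working shown to 6 dp, full precision carried).
D = 0.02439² + 0.105691² + 0.02439² + 0.081301² + 0.04065² + 0.723577² = 0.000595 + 0.011171 + 0.000595 + 0.006610 + 0.001652 + 0.523564 = 0.544187.
So 1 − D = 0.455813, i.e. 0.4558 to 4 decimal places.

0.4558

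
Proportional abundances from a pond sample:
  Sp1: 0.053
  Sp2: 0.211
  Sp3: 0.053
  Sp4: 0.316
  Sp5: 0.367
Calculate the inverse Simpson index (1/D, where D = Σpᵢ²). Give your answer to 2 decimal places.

3.51

D = 0.053² + 0.211² + 0.053² + 0.316² + 0.367² = 0.002809 + 0.044521 + 0.002809 + 0.099856 + 0.134689 = 0.284684 (working shown to 6 dp, full precision carried).
So 1/D = 3.5127, i.e. 3.51 to 2 decimal places.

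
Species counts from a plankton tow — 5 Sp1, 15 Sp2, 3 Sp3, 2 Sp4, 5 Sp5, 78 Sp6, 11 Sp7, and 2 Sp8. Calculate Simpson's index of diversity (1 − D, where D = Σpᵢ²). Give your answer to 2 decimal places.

0.56

Total N = 5+15+3+2+5+78+11+2 = 121, so the proportions are 0.0413, 0.124, 0.0248, 0.0165, 0.0413, 0.6446, 0.0909, 0.0165 (working shown to 4 dp, full precision carried).
D = 0.0413² + 0.124² + 0.0248² + 0.0165² + 0.0413² + 0.6446² + 0.0909² + 0.0165² = 0.0017 + 0.0154 + 0.0006 + 0.0003 + 0.0017 + 0.4155 + 0.0083 + 0.0003 = 0.4438.
So 1 − D = 0.5562, i.e. 0.56 to 2 decimal places.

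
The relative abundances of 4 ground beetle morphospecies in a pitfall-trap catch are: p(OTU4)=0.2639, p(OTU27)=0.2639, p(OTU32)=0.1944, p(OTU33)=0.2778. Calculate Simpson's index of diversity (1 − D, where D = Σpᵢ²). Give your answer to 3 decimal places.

0.746

D = 0.2639² + 0.2639² + 0.1944² + 0.2778² = 0.06964 + 0.06964 + 0.03779 + 0.07717 = 0.25425 (working shown to 5 dp, full precision carried).
So 1 − D = 0.74575, i.e. 0.746 to 3 decimal places.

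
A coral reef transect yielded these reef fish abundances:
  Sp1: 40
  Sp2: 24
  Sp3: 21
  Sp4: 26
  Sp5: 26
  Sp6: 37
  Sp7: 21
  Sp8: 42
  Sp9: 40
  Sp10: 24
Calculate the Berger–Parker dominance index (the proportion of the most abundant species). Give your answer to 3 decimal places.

0.140

Total N = 40+24+21+26+26+37+21+42+40+24 = 301, so the proportions are 0.13289, 0.07973, 0.06977, 0.08638, 0.08638, 0.12292, 0.06977, 0.13953, 0.13289, 0.07973 (working shown to 5 dp, full precision carried).
The largest proportion is 0.13953, i.e. d = 0.140 to 3 decimal places.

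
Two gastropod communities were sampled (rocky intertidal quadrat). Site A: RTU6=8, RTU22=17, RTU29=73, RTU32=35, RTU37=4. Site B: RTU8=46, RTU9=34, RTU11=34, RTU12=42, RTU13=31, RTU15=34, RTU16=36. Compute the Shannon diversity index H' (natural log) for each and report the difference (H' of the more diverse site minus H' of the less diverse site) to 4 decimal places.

0.7252

Site A: N=137, proportions 0.058394, 0.124088, 0.532847, 0.255474, 0.029197, giving H' = 1.212053 (working shown to 6 dp, full precision carried).
Site B: N=257, proportions 0.178988, 0.132296, 0.132296, 0.163424, 0.120623, 0.132296, 0.140078, giving H' = 1.937213.
Difference = |1.212053 − 1.937213| = 0.725160, i.e. 0.7252 to 4 decimal places.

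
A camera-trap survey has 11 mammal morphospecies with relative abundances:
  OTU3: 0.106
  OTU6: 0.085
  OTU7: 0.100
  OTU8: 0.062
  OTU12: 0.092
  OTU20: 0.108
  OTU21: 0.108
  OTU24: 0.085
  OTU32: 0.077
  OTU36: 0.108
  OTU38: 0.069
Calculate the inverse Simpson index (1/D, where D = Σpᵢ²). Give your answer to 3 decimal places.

10.675

D = 0.106² + 0.085² + 0.1² + 0.062² + 0.092² + 0.108² + 0.108² + 0.085² + 0.077² + 0.108² + 0.069² = 0.01123600 + 0.00722500 + 0.01000000 + 0.00384400 + 0.00846400 + 0.01166400 + 0.01166400 + 0.00722500 + 0.00592900 + 0.01166400 + 0.00476100 = 0.09367600 (working shown to 8 dp, full precision carried).
So 1/D = 10.67509, i.e. 10.675 to 3 decimal places.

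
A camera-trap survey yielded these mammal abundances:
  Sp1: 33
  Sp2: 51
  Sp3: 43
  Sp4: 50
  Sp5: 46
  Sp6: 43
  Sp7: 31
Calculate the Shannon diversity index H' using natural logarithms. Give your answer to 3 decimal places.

1.931

Total N = 33+51+43+50+46+43+31 = 297, so the proportions are 0.11111, 0.17172, 0.14478, 0.16835, 0.15488, 0.14478, 0.10438 (working shown to 5 dp, full precision carried).
Each pᵢ ln pᵢ term: 0.11111×(-2.19722)=-0.24414, 0.17172×(-1.76191)=-0.30255, 0.14478×(-1.93253)=-0.27979, 0.16835×(-1.78171)=-0.29995, 0.15488×(-1.86509)=-0.28887, 0.14478×(-1.93253)=-0.27979, 0.10438×(-2.25974)=-0.23587.
Sum = -1.93096, so H' = 1.931.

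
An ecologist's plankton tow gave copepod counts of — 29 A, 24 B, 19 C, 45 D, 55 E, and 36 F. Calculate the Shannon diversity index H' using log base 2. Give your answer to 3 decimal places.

Total N = 29+24+19+45+55+36 = 208, so the proportions are 0.13942, 0.11538, 0.09135, 0.21635, 0.26442, 0.17308 (working shown to 5 dp, full precision carried).
Each pᵢ log₂ pᵢ term: 0.13942×(-2.84246)=-0.39630, 0.11538×(-3.11548)=-0.35948, 0.09135×(-3.45251)=-0.31537, 0.21635×(-2.20859)=-0.47782, 0.26442×(-1.91908)=-0.50745, 0.17308×(-2.53051)=-0.43797.
Sum = -2.49440, so H' = 2.494.

2.494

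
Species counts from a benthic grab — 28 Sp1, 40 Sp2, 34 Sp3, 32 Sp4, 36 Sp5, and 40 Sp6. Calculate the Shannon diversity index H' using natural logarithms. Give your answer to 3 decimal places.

1.784

Total N = 28+40+34+32+36+40 = 210, so the proportions are 0.13333, 0.19048, 0.1619, 0.15238, 0.17143, 0.19048 (working shown to 5 dp, full precision carried).
Each pᵢ ln pᵢ term: 0.13333×(-2.01490)=-0.26865, 0.19048×(-1.65823)=-0.31585, 0.1619×(-1.82075)=-0.29479, 0.15238×(-1.88137)=-0.28669, 0.17143×(-1.76359)=-0.30233, 0.19048×(-1.65823)=-0.31585.
Sum = -1.78416, so H' = 1.784.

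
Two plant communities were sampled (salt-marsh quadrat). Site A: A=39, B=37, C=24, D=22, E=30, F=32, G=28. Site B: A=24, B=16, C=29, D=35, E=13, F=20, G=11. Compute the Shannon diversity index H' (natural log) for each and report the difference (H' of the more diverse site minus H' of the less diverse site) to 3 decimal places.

0.054

Site A: N=212, proportions 0.18396, 0.17453, 0.11321, 0.10377, 0.14151, 0.15094, 0.13208, giving H' = 1.92734 (working shown to 5 dp, full precision carried).
Site B: N=148, proportions 0.16216, 0.10811, 0.19595, 0.23649, 0.08784, 0.13514, 0.07432, giving H' = 1.87316.
Difference = |1.92734 − 1.87316| = 0.05418, i.e. 0.054 to 3 decimal places.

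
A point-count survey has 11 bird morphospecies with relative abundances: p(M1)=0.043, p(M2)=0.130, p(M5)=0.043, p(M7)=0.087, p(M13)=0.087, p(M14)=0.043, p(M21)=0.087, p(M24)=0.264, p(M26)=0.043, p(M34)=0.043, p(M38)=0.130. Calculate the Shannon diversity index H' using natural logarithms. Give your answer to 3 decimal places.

Each pᵢ ln pᵢ term (working shown to 5 dp, full precision carried): 0.043×(-3.14656)=-0.13530, 0.13×(-2.04022)=-0.26523, 0.043×(-3.14656)=-0.13530, 0.087×(-2.44185)=-0.21244, 0.087×(-2.44185)=-0.21244, 0.043×(-3.14656)=-0.13530, 0.087×(-2.44185)=-0.21244, 0.264×(-1.33181)=-0.35160, 0.043×(-3.14656)=-0.13530, 0.043×(-3.14656)=-0.13530, 0.13×(-2.04022)=-0.26523.
Sum = -2.19589, so H' = 2.196.

2.196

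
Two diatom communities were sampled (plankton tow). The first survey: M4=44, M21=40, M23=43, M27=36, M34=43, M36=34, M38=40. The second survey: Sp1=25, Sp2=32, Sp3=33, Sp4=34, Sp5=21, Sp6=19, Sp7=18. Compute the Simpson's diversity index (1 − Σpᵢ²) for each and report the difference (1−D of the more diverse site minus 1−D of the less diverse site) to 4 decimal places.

The first survey: N=280, proportions 0.157143, 0.142857, 0.153571, 0.128571, 0.153571, 0.121429, 0.142857, giving 1−D = 0.856046 (working shown to 6 dp, full precision carried).
The second survey: N=182, proportions 0.137363, 0.175824, 0.181319, 0.186813, 0.115385, 0.104396, 0.098901, giving 1−D = 0.848448.
Difference = |0.856046 − 0.848448| = 0.007598, i.e. 0.0076 to 4 decimal places.

0.0076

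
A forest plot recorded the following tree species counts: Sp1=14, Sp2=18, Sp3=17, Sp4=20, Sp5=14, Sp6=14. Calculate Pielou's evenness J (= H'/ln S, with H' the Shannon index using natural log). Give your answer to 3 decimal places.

0.994

Total N = 14+18+17+20+14+14 = 97, so the proportions are 0.14433, 0.18557, 0.17526, 0.20619, 0.14433, 0.14433 (working shown to 5 dp, full precision carried).
H' = −Σ pᵢ ln pᵢ = −((-0.27937) + (-0.31256) + (-0.30521) + (-0.32556) + (-0.27937) + (-0.27937)) = 1.78145.
With S = 6 species, ln S = 1.79176, so J = 1.78145/1.79176 = 0.99425, i.e. 0.994 to 3 decimal places.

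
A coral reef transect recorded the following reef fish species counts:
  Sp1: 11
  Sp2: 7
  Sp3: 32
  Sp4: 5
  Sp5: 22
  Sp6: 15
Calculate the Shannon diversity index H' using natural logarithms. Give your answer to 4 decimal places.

1.6134

Total N = 11+7+32+5+22+15 = 92, so the proportions are 0.119565, 0.076087, 0.347826, 0.054348, 0.23913, 0.163043 (working shown to 6 dp, full precision carried).
Each pᵢ ln pᵢ term: 0.119565×(-2.123893)=-0.253944, 0.076087×(-2.575878)=-0.195991, 0.347826×(-1.056053)=-0.367323, 0.054348×(-2.912351)=-0.158280, 0.23913×(-1.430746)=-0.342135, 0.163043×(-1.813738)=-0.295718.
Sum = -1.613390, so H' = 1.6134.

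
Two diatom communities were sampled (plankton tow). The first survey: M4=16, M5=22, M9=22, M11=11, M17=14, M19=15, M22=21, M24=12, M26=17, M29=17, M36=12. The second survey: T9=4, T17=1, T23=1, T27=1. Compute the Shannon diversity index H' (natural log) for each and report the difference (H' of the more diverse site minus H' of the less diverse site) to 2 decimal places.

The first survey: N=179, proportions 0.0894, 0.1229, 0.1229, 0.0615, 0.0782, 0.0838, 0.1173, 0.067, 0.095, 0.095, 0.067, giving H' = 2.3705 (working shown to 4 dp, full precision carried).
The second survey: N=7, proportions 0.5714, 0.1429, 0.1429, 0.1429, giving H' = 1.1537.
Difference = |2.3705 − 1.1537| = 1.2168, i.e. 1.22 to 2 decimal places.

1.22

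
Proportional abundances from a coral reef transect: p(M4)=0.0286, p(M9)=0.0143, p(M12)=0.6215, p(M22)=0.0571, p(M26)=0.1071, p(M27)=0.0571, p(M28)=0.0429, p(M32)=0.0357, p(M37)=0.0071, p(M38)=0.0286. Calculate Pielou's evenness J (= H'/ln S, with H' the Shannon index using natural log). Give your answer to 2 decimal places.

H' = −Σ pᵢ ln pᵢ = −((-0.1017) + (-0.0607) + (-0.2956) + (-0.1635) + (-0.2393) + (-0.1635) + (-0.1351) + (-0.1190) + (-0.0351) + (-0.1017)) = 1.4150 (working shown to 4 dp, full precision carried).
With S = 10 species, ln S = 2.3026, so J = 1.4150/2.3026 = 0.6145, i.e. 0.61 to 2 decimal places.

0.61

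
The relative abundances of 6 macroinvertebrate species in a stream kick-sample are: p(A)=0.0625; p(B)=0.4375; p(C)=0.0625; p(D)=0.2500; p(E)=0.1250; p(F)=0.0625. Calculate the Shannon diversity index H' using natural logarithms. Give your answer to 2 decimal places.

Each pᵢ ln pᵢ term (working shown to 4 dp, full precision carried): 0.0625×(-2.7726)=-0.1733, 0.4375×(-0.8267)=-0.3617, 0.0625×(-2.7726)=-0.1733, 0.25×(-1.3863)=-0.3466, 0.125×(-2.0794)=-0.2599, 0.0625×(-2.7726)=-0.1733.
Sum = -1.4880, so H' = 1.49.

1.49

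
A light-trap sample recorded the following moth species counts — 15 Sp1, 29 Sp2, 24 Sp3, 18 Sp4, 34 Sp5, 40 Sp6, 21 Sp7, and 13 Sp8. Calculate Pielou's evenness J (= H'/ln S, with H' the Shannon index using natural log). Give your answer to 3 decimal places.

Total N = 15+29+24+18+34+40+21+13 = 194, so the proportions are 0.07732, 0.14948, 0.12371, 0.09278, 0.17526, 0.20619, 0.10825, 0.06701 (working shown to 5 dp, full precision carried).
H' = −Σ pᵢ ln pᵢ = −((-0.19792) + (-0.28410) + (-0.25853) + (-0.22059) + (-0.30521) + (-0.32556) + (-0.24067) + (-0.18112)) = 2.01372.
With S = 8 species, ln S = 2.07944, so J = 2.01372/2.07944 = 0.96839, i.e. 0.968 to 3 decimal places.

0.968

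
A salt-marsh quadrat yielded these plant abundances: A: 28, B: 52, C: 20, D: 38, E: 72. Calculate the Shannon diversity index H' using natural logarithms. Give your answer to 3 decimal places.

Total N = 28+52+20+38+72 = 210, so the proportions are 0.13333, 0.24762, 0.09524, 0.18095, 0.34286 (working shown to 5 dp, full precision carried).
Each pᵢ ln pᵢ term: 0.13333×(-2.01490)=-0.26865, 0.24762×(-1.39586)=-0.34564, 0.09524×(-2.35138)=-0.22394, 0.18095×(-1.70952)=-0.30934, 0.34286×(-1.07044)=-0.36701.
Sum = -1.51459, so H' = 1.515.

1.515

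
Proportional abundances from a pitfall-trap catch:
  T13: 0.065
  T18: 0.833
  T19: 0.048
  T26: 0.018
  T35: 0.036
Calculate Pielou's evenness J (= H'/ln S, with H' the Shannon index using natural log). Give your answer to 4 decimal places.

0.4148

H' = −Σ pᵢ ln pᵢ = −((-0.177669) + (-0.152207) + (-0.145755) + (-0.072313) + (-0.119673)) = 0.667616 (working shown to 6 dp, full precision carried).
With S = 5 species, ln S = 1.609438, so J = 0.667616/1.609438 = 0.414813, i.e. 0.4148 to 4 decimal places.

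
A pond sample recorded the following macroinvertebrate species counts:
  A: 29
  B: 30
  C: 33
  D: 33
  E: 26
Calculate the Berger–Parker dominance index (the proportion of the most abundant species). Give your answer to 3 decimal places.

Total N = 29+30+33+33+26 = 151, so the proportions are 0.19205, 0.19868, 0.21854, 0.21854, 0.17219 (working shown to 5 dp, full precision carried).
The largest proportion is 0.21854, i.e. d = 0.219 to 3 decimal places.

0.219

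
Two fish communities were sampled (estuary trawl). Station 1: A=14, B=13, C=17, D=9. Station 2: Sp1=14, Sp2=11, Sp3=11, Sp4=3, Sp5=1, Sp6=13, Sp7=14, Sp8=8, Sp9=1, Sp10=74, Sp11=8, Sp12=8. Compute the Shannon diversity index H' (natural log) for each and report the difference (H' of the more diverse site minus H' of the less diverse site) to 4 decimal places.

Station 1: N=53, proportions 0.264151, 0.245283, 0.320755, 0.169811, giving H' = 1.362164 (working shown to 6 dp, full precision carried).
Station 2: N=166, proportions 0.084337, 0.066265, 0.066265, 0.018072, 0.006024, 0.078313, 0.084337, 0.048193, 0.006024, 0.445783, 0.048193, 0.048193, giving H' = 1.909007.
Difference = |1.362164 − 1.909007| = 0.546843, i.e. 0.5468 to 4 decimal places.

0.5468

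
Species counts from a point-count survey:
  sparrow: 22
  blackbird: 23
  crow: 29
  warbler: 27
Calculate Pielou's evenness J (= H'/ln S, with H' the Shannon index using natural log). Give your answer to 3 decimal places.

0.995

Total N = 22+23+29+27 = 101, so the proportions are 0.21782, 0.22772, 0.28713, 0.26733 (working shown to 5 dp, full precision carried).
H' = −Σ pᵢ ln pᵢ = −((-0.33198) + (-0.33694) + (-0.35829) + (-0.35268)) = 1.37989.
With S = 4 species, ln S = 1.38629, so J = 1.37989/1.38629 = 0.99538, i.e. 0.995 to 3 decimal places.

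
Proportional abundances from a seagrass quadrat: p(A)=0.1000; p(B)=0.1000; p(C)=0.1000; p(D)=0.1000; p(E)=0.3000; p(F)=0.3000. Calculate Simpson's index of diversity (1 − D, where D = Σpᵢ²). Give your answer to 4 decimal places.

0.7800

D = 0.1² + 0.1² + 0.1² + 0.1² + 0.3² + 0.3² = 0.010000 + 0.010000 + 0.010000 + 0.010000 + 0.090000 + 0.090000 = 0.220000 (working shown to 6 dp, full precision carried).
So 1 − D = 0.780000, i.e. 0.7800 to 4 decimal places.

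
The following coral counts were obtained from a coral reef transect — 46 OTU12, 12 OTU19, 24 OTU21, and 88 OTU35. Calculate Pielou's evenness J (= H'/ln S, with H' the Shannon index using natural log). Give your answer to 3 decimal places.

Total N = 46+12+24+88 = 170, so the proportions are 0.27059, 0.07059, 0.14118, 0.51765 (working shown to 5 dp, full precision carried).
H' = −Σ pᵢ ln pᵢ = −((-0.35370) + (-0.18712) + (-0.27639) + (-0.34085)) = 1.15806.
With S = 4 species, ln S = 1.38629, so J = 1.15806/1.38629 = 0.83536, i.e. 0.835 to 3 decimal places.

0.835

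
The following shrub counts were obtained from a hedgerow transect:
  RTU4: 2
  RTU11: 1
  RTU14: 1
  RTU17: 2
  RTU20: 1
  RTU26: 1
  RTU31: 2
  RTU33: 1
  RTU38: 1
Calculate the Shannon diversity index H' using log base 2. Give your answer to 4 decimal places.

3.0850

Total N = 2+1+1+2+1+1+2+1+1 = 12, so the proportions are 0.166667, 0.083333, 0.083333, 0.166667, 0.083333, 0.083333, 0.166667, 0.083333, 0.083333 (working shown to 6 dp, full precision carried).
Each pᵢ log₂ pᵢ term: 0.166667×(-2.584963)=-0.430827, 0.083333×(-3.584963)=-0.298747, 0.083333×(-3.584963)=-0.298747, 0.166667×(-2.584963)=-0.430827, 0.083333×(-3.584963)=-0.298747, 0.083333×(-3.584963)=-0.298747, 0.166667×(-2.584963)=-0.430827, 0.083333×(-3.584963)=-0.298747, 0.083333×(-3.584963)=-0.298747.
Sum = -3.084963, so H' = 3.0850.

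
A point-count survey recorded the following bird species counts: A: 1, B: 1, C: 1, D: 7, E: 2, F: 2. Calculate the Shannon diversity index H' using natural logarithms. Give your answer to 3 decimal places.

1.468

Total N = 1+1+1+7+2+2 = 14, so the proportions are 0.07143, 0.07143, 0.07143, 0.5, 0.14286, 0.14286 (working shown to 5 dp, full precision carried).
Each pᵢ ln pᵢ term: 0.07143×(-2.63906)=-0.18850, 0.07143×(-2.63906)=-0.18850, 0.07143×(-2.63906)=-0.18850, 0.5×(-0.69315)=-0.34657, 0.14286×(-1.94591)=-0.27799, 0.14286×(-1.94591)=-0.27799.
Sum = -1.46806, so H' = 1.468.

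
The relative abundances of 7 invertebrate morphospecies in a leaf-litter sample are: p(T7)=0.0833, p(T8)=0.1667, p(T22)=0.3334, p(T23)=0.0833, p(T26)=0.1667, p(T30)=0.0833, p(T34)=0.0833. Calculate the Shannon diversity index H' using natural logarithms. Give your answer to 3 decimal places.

Each pᵢ ln pᵢ term (working shown to 5 dp, full precision carried): 0.0833×(-2.48531)=-0.20703, 0.1667×(-1.79156)=-0.29865, 0.3334×(-1.09841)=-0.36621, 0.0833×(-2.48531)=-0.20703, 0.1667×(-1.79156)=-0.29865, 0.0833×(-2.48531)=-0.20703, 0.0833×(-2.48531)=-0.20703.
Sum = -1.79162, so H' = 1.792.

1.792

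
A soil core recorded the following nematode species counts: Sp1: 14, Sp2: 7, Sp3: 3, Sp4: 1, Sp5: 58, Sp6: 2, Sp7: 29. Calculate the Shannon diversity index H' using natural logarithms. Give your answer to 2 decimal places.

1.33

Total N = 14+7+3+1+58+2+29 = 114, so the proportions are 0.1228, 0.0614, 0.0263, 0.0088, 0.5088, 0.0175, 0.2544 (working shown to 4 dp, full precision carried).
Each pᵢ ln pᵢ term: 0.1228×(-2.0971)=-0.2575, 0.0614×(-2.7903)=-0.1713, 0.0263×(-3.6376)=-0.0957, 0.0088×(-4.7362)=-0.0415, 0.5088×(-0.6758)=-0.3438, 0.0175×(-4.0431)=-0.0709, 0.2544×(-1.3689)=-0.3482.
Sum = -1.3291, so H' = 1.33.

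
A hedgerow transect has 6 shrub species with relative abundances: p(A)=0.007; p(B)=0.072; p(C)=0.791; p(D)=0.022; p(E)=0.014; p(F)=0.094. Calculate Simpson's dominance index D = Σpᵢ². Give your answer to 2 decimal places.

0.64

D = 0.007² + 0.072² + 0.791² + 0.022² + 0.014² + 0.094² = 0.0000 + 0.0052 + 0.6257 + 0.0005 + 0.0002 + 0.0088 = 0.6404 (working shown to 4 dp, full precision carried).
To 2 decimal places, D = 0.64.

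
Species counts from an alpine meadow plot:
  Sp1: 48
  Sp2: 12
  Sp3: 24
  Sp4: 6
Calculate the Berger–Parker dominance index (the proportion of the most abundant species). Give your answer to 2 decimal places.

Total N = 48+12+24+6 = 90, so the proportions are 0.5333, 0.1333, 0.2667, 0.0667 (working shown to 4 dp, full precision carried).
The largest proportion is 0.5333, i.e. d = 0.53 to 2 decimal places.

0.53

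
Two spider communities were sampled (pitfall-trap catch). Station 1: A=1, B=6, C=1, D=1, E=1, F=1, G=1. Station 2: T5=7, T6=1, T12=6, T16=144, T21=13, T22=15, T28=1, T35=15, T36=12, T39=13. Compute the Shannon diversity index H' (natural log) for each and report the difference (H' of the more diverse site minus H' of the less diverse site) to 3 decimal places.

Station 1: N=12, proportions 0.083333, 0.5, 0.083333, 0.083333, 0.083333, 0.083333, 0.083333, giving H' = 1.589027 (working shown to 6 dp, full precision carried).
Station 2: N=227, proportions 0.030837, 0.004405, 0.026432, 0.634361, 0.057269, 0.066079, 0.004405, 0.066079, 0.052863, 0.057269, giving H' = 1.381892.
Difference = |1.589027 − 1.381892| = 0.207135, i.e. 0.207 to 3 decimal places.

0.207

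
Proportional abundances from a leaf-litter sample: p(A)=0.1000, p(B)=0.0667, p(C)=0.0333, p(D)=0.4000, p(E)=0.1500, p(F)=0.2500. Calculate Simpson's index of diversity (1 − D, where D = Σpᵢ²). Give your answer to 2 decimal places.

0.74

D = 0.1² + 0.0667² + 0.0333² + 0.4² + 0.15² + 0.25² = 0.0100 + 0.0044 + 0.0011 + 0.1600 + 0.0225 + 0.0625 = 0.2606 (working shown to 4 dp, full precision carried).
So 1 − D = 0.7394, i.e. 0.74 to 2 decimal places.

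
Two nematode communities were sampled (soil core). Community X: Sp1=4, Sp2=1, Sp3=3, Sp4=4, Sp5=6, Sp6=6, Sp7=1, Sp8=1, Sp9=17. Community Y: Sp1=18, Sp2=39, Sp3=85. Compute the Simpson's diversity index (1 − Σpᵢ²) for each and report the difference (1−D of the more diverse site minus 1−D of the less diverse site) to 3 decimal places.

Community X: N=43, proportions 0.09302, 0.02326, 0.06977, 0.09302, 0.13953, 0.13953, 0.02326, 0.02326, 0.39535, giving 1−D = 0.78096 (working shown to 5 dp, full precision carried).
Community Y: N=142, proportions 0.12676, 0.27465, 0.59859, giving 1−D = 0.55019.
Difference = |0.78096 − 0.55019| = 0.23077, i.e. 0.231 to 3 decimal places.

0.231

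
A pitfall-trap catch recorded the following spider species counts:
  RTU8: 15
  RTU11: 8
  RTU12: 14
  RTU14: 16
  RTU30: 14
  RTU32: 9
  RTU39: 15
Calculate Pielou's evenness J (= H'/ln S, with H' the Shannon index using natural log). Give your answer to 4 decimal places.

Total N = 15+8+14+16+14+9+15 = 91, so the proportions are 0.164835, 0.087912, 0.153846, 0.175824, 0.153846, 0.098901, 0.164835 (working shown to 6 dp, full precision carried).
H' = −Σ pᵢ ln pᵢ = −((-0.297166) + (-0.213751) + (-0.287970) + (-0.305630) + (-0.287970) + (-0.228821) + (-0.297166)) = 1.918474.
With S = 7 species, ln S = 1.945910, so J = 1.918474/1.945910 = 0.985901, i.e. 0.9859 to 4 decimal places.

0.9859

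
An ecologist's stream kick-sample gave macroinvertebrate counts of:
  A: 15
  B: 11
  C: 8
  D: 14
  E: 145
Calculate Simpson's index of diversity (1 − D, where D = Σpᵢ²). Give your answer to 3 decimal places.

Total N = 15+11+8+14+145 = 193, so the proportions are 0.07772, 0.05699, 0.04145, 0.07254, 0.7513 (working shown to 5 dp, full precision carried).
D = 0.07772² + 0.05699² + 0.04145² + 0.07254² + 0.7513² = 0.00604 + 0.00325 + 0.00172 + 0.00526 + 0.56444 = 0.58071.
So 1 − D = 0.41929, i.e. 0.419 to 3 decimal places.

0.419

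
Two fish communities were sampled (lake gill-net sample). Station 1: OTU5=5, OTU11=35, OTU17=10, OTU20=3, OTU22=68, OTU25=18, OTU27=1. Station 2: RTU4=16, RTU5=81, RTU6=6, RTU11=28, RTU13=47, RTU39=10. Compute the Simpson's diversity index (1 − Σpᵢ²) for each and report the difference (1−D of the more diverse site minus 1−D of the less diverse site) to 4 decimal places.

Station 1: N=140, proportions 0.035714, 0.25, 0.071429, 0.021429, 0.485714, 0.128571, 0.007143, giving 1−D = 0.678163 (working shown to 6 dp, full precision carried).
Station 2: N=188, proportions 0.085106, 0.430851, 0.031915, 0.148936, 0.25, 0.053191, giving 1−D = 0.718594.
Difference = |0.678163 − 0.718594| = 0.040431, i.e. 0.0404 to 4 decimal places.

0.0404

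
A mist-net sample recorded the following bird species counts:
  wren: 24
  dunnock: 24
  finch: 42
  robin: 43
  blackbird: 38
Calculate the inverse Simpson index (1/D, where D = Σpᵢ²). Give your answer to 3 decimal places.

4.709

Total N = 24+24+42+43+38 = 171, so the proportions are 0.1403509, 0.1403509, 0.245614, 0.251462, 0.2222222 (working shown to 7 dp, full precision carried).
D = 0.1403509² + 0.1403509² + 0.245614² + 0.251462² + 0.2222222² = 0.0196984 + 0.0196984 + 0.0603263 + 0.0632331 + 0.0493827 = 0.2123388.
So 1/D = 4.70945, i.e. 4.709 to 3 decimal places.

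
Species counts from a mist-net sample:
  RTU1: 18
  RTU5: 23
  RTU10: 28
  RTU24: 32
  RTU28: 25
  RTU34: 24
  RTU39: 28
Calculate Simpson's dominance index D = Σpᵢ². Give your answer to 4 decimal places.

Total N = 18+23+28+32+25+24+28 = 178, so the proportions are 0.101124, 0.129213, 0.157303, 0.179775, 0.140449, 0.134831, 0.157303 (working shown to 6 dp, full precision carried).
D = 0.101124² + 0.129213² + 0.157303² + 0.179775² + 0.140449² + 0.134831² + 0.157303² = 0.010226 + 0.016696 + 0.024744 + 0.032319 + 0.019726 + 0.018180 + 0.024744 = 0.146636.
To 4 decimal places, D = 0.1466.

0.1466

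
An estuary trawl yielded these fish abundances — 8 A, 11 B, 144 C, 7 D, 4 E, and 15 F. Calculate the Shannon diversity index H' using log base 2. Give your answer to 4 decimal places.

Total N = 8+11+144+7+4+15 = 189, so the proportions are 0.042328, 0.058201, 0.761905, 0.037037, 0.021164, 0.079365 (working shown to 6 dp, full precision carried).
Each pᵢ log₂ pᵢ term: 0.042328×(-4.562242)=-0.193111, 0.058201×(-4.102811)=-0.238788, 0.761905×(-0.392317)=-0.298909, 0.037037×(-4.754888)=-0.176107, 0.021164×(-5.562242)=-0.117719, 0.079365×(-3.655352)=-0.290107.
Sum = -1.314741, so H' = 1.3147.

1.3147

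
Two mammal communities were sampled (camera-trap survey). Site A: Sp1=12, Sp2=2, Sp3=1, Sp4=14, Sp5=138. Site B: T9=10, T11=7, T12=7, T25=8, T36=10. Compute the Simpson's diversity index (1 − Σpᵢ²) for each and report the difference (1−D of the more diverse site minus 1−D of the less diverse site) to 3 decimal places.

Site A: N=167, proportions 0.07186, 0.01198, 0.00599, 0.08383, 0.82635, giving 1−D = 0.30478 (working shown to 5 dp, full precision carried).
Site B: N=42, proportions 0.2381, 0.16667, 0.16667, 0.19048, 0.2381, giving 1−D = 0.79478.
Difference = |0.30478 − 0.79478| = 0.49000, i.e. 0.490 to 3 decimal places.

0.490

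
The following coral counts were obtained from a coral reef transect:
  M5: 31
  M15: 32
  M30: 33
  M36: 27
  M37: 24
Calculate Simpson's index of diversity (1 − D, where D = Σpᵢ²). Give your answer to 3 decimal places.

0.797

Total N = 31+32+33+27+24 = 147, so the proportions are 0.21088, 0.21769, 0.22449, 0.18367, 0.16327 (working shown to 5 dp, full precision carried).
D = 0.21088² + 0.21769² + 0.22449² + 0.18367² + 0.16327² = 0.04447 + 0.04739 + 0.05040 + 0.03374 + 0.02666 = 0.20265.
So 1 − D = 0.79735, i.e. 0.797 to 3 decimal places.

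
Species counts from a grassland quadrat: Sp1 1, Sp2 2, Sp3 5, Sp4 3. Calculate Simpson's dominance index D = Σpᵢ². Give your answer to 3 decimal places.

Total N = 1+2+5+3 = 11, so the proportions are 0.09091, 0.18182, 0.45455, 0.27273 (working shown to 5 dp, full precision carried).
D = 0.09091² + 0.18182² + 0.45455² + 0.27273² = 0.00826 + 0.03306 + 0.20661 + 0.07438 = 0.32231.
To 3 decimal places, D = 0.322.

0.322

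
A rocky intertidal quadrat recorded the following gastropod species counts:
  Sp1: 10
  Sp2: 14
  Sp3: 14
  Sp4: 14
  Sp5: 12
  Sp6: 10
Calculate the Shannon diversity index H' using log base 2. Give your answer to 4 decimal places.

2.5694

Total N = 10+14+14+14+12+10 = 74, so the proportions are 0.135135, 0.189189, 0.189189, 0.189189, 0.162162, 0.135135 (working shown to 6 dp, full precision carried).
Each pᵢ log₂ pᵢ term: 0.135135×(-2.887525)=-0.390206, 0.189189×(-2.402098)=-0.454451, 0.189189×(-2.402098)=-0.454451, 0.189189×(-2.402098)=-0.454451, 0.162162×(-2.624491)=-0.425593, 0.135135×(-2.887525)=-0.390206.
Sum = -2.569359, so H' = 2.5694.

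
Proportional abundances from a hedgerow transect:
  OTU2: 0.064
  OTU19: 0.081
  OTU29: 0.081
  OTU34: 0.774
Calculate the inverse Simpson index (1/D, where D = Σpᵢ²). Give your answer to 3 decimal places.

1.623

D = 0.064² + 0.081² + 0.081² + 0.774² = 0.004096 + 0.006561 + 0.006561 + 0.599076 = 0.616294 (working shown to 6 dp, full precision carried).
So 1/D = 1.62260, i.e. 1.623 to 3 decimal places.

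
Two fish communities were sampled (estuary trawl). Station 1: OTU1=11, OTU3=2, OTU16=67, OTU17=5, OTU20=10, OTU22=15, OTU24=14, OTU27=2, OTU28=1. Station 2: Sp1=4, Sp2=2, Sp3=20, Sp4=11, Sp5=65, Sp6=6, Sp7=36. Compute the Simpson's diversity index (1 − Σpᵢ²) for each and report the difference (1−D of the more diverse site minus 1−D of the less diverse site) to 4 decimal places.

Station 1: N=127, proportions 0.086614, 0.015748, 0.527559, 0.03937, 0.07874, 0.11811, 0.110236, 0.015748, 0.007874, giving 1−D = 0.679769 (working shown to 6 dp, full precision carried).
Station 2: N=144, proportions 0.027778, 0.013889, 0.138889, 0.076389, 0.451389, 0.041667, 0.25, giving 1−D = 0.705922.
Difference = |0.679769 − 0.705922| = 0.026153, i.e. 0.0262 to 4 decimal places.

0.0262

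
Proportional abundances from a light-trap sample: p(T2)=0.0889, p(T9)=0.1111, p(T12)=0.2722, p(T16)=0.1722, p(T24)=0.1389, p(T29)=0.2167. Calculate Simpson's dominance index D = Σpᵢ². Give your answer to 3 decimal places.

D = 0.0889² + 0.1111² + 0.2722² + 0.1722² + 0.1389² + 0.2167² = 0.00790 + 0.01234 + 0.07409 + 0.02965 + 0.01929 + 0.04696 = 0.19024 (working shown to 5 dp, full precision carried).
To 3 decimal places, D = 0.190.

0.190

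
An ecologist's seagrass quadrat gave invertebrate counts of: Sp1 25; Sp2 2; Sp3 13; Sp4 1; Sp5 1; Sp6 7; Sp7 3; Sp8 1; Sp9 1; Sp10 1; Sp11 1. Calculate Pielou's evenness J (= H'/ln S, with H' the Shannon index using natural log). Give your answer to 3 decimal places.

Total N = 25+2+13+1+1+7+3+1+1+1+1 = 56, so the proportions are 0.44643, 0.03571, 0.23214, 0.01786, 0.01786, 0.125, 0.05357, 0.01786, 0.01786, 0.01786, 0.01786 (working shown to 5 dp, full precision carried).
H' = −Σ pᵢ ln pᵢ = −((-0.36003) + (-0.11901) + (-0.33902) + (-0.07188) + (-0.07188) + (-0.25993) + (-0.15679) + (-0.07188) + (-0.07188) + (-0.07188) + (-0.07188)) = 1.66607.
With S = 11 species, ln S = 2.39790, so J = 1.66607/2.39790 = 0.69481, i.e. 0.695 to 3 decimal places.

0.695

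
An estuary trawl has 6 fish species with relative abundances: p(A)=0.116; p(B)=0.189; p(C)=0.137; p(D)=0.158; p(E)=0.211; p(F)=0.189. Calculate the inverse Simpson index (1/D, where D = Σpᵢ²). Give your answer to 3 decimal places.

5.775

D = 0.116² + 0.189² + 0.137² + 0.158² + 0.211² + 0.189² = 0.0134560 + 0.0357210 + 0.0187690 + 0.0249640 + 0.0445210 + 0.0357210 = 0.1731520 (working shown to 7 dp, full precision carried).
So 1/D = 5.77527, i.e. 5.775 to 3 decimal places.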